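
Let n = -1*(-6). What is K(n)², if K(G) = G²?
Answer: 1296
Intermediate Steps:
n = 6
K(n)² = (6²)² = 36² = 1296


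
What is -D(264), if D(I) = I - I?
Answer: 0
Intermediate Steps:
D(I) = 0
-D(264) = -1*0 = 0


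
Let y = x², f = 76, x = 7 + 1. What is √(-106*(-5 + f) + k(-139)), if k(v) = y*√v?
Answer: √(-7526 + 64*I*√139) ≈ 4.3434 + 86.861*I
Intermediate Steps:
x = 8
y = 64 (y = 8² = 64)
k(v) = 64*√v
√(-106*(-5 + f) + k(-139)) = √(-106*(-5 + 76) + 64*√(-139)) = √(-106*71 + 64*(I*√139)) = √(-7526 + 64*I*√139)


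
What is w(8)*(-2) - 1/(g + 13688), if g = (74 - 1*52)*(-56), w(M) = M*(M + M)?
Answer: -3188737/12456 ≈ -256.00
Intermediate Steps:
w(M) = 2*M**2 (w(M) = M*(2*M) = 2*M**2)
g = -1232 (g = (74 - 52)*(-56) = 22*(-56) = -1232)
w(8)*(-2) - 1/(g + 13688) = (2*8**2)*(-2) - 1/(-1232 + 13688) = (2*64)*(-2) - 1/12456 = 128*(-2) - 1*1/12456 = -256 - 1/12456 = -3188737/12456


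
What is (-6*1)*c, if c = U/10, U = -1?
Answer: ⅗ ≈ 0.60000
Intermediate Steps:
c = -⅒ (c = -1/10 = -1*⅒ = -⅒ ≈ -0.10000)
(-6*1)*c = -6*1*(-⅒) = -6*(-⅒) = ⅗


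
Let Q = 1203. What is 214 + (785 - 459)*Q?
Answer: 392392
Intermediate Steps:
214 + (785 - 459)*Q = 214 + (785 - 459)*1203 = 214 + 326*1203 = 214 + 392178 = 392392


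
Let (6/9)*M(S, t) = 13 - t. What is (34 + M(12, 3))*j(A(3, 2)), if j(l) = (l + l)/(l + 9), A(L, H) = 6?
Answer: 196/5 ≈ 39.200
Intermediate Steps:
M(S, t) = 39/2 - 3*t/2 (M(S, t) = 3*(13 - t)/2 = 39/2 - 3*t/2)
j(l) = 2*l/(9 + l) (j(l) = (2*l)/(9 + l) = 2*l/(9 + l))
(34 + M(12, 3))*j(A(3, 2)) = (34 + (39/2 - 3/2*3))*(2*6/(9 + 6)) = (34 + (39/2 - 9/2))*(2*6/15) = (34 + 15)*(2*6*(1/15)) = 49*(4/5) = 196/5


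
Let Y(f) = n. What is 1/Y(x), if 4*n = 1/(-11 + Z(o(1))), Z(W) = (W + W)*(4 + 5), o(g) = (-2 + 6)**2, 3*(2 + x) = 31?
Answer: 1108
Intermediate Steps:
x = 25/3 (x = -2 + (1/3)*31 = -2 + 31/3 = 25/3 ≈ 8.3333)
o(g) = 16 (o(g) = 4**2 = 16)
Z(W) = 18*W (Z(W) = (2*W)*9 = 18*W)
n = 1/1108 (n = 1/(4*(-11 + 18*16)) = 1/(4*(-11 + 288)) = (1/4)/277 = (1/4)*(1/277) = 1/1108 ≈ 0.00090253)
Y(f) = 1/1108
1/Y(x) = 1/(1/1108) = 1108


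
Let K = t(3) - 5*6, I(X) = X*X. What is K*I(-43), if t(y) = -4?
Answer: -62866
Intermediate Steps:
I(X) = X²
K = -34 (K = -4 - 5*6 = -4 - 30 = -34)
K*I(-43) = -34*(-43)² = -34*1849 = -62866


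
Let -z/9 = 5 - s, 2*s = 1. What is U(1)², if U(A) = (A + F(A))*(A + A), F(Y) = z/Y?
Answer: 6241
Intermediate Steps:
s = ½ (s = (½)*1 = ½ ≈ 0.50000)
z = -81/2 (z = -9*(5 - 1*½) = -9*(5 - ½) = -9*9/2 = -81/2 ≈ -40.500)
F(Y) = -81/(2*Y)
U(A) = 2*A*(A - 81/(2*A)) (U(A) = (A - 81/(2*A))*(A + A) = (A - 81/(2*A))*(2*A) = 2*A*(A - 81/(2*A)))
U(1)² = (-81 + 2*1²)² = (-81 + 2*1)² = (-81 + 2)² = (-79)² = 6241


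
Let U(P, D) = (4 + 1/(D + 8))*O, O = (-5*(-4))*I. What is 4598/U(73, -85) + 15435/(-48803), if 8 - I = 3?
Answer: 8402326219/749126050 ≈ 11.216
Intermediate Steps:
I = 5 (I = 8 - 1*3 = 8 - 3 = 5)
O = 100 (O = -5*(-4)*5 = 20*5 = 100)
U(P, D) = 400 + 100/(8 + D) (U(P, D) = (4 + 1/(D + 8))*100 = (4 + 1/(8 + D))*100 = 400 + 100/(8 + D))
4598/U(73, -85) + 15435/(-48803) = 4598/((100*(33 + 4*(-85))/(8 - 85))) + 15435/(-48803) = 4598/((100*(33 - 340)/(-77))) + 15435*(-1/48803) = 4598/((100*(-1/77)*(-307))) - 15435/48803 = 4598/(30700/77) - 15435/48803 = 4598*(77/30700) - 15435/48803 = 177023/15350 - 15435/48803 = 8402326219/749126050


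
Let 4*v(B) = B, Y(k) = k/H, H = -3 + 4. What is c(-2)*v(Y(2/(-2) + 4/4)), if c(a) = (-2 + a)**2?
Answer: 0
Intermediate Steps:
H = 1
Y(k) = k (Y(k) = k/1 = k*1 = k)
v(B) = B/4
c(-2)*v(Y(2/(-2) + 4/4)) = (-2 - 2)**2*((2/(-2) + 4/4)/4) = (-4)**2*((2*(-1/2) + 4*(1/4))/4) = 16*((-1 + 1)/4) = 16*((1/4)*0) = 16*0 = 0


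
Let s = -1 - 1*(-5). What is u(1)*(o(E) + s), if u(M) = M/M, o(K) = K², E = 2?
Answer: 8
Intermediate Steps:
s = 4 (s = -1 + 5 = 4)
u(M) = 1
u(1)*(o(E) + s) = 1*(2² + 4) = 1*(4 + 4) = 1*8 = 8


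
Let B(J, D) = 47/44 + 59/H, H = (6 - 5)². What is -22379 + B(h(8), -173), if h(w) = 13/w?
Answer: -982033/44 ≈ -22319.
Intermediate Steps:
H = 1 (H = 1² = 1)
B(J, D) = 2643/44 (B(J, D) = 47/44 + 59/1 = 47*(1/44) + 59*1 = 47/44 + 59 = 2643/44)
-22379 + B(h(8), -173) = -22379 + 2643/44 = -982033/44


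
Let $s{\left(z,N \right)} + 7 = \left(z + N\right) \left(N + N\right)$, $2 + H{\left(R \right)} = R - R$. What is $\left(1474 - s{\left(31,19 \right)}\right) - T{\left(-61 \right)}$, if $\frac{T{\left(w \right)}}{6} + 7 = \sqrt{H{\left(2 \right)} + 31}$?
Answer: $-377 - 6 \sqrt{29} \approx -409.31$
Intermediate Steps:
$H{\left(R \right)} = -2$ ($H{\left(R \right)} = -2 + \left(R - R\right) = -2 + 0 = -2$)
$s{\left(z,N \right)} = -7 + 2 N \left(N + z\right)$ ($s{\left(z,N \right)} = -7 + \left(z + N\right) \left(N + N\right) = -7 + \left(N + z\right) 2 N = -7 + 2 N \left(N + z\right)$)
$T{\left(w \right)} = -42 + 6 \sqrt{29}$ ($T{\left(w \right)} = -42 + 6 \sqrt{-2 + 31} = -42 + 6 \sqrt{29}$)
$\left(1474 - s{\left(31,19 \right)}\right) - T{\left(-61 \right)} = \left(1474 - \left(-7 + 2 \cdot 19^{2} + 2 \cdot 19 \cdot 31\right)\right) - \left(-42 + 6 \sqrt{29}\right) = \left(1474 - \left(-7 + 2 \cdot 361 + 1178\right)\right) + \left(42 - 6 \sqrt{29}\right) = \left(1474 - \left(-7 + 722 + 1178\right)\right) + \left(42 - 6 \sqrt{29}\right) = \left(1474 - 1893\right) + \left(42 - 6 \sqrt{29}\right) = -419 + \left(42 - 6 \sqrt{29}\right) = -377 - 6 \sqrt{29}$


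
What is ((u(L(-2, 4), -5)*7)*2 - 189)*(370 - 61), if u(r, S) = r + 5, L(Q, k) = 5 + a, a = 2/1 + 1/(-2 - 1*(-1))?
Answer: -10815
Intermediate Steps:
a = 1 (a = 2*1 + 1/(-2 + 1) = 2 + 1/(-1) = 2 + 1*(-1) = 2 - 1 = 1)
L(Q, k) = 6 (L(Q, k) = 5 + 1 = 6)
u(r, S) = 5 + r
((u(L(-2, 4), -5)*7)*2 - 189)*(370 - 61) = (((5 + 6)*7)*2 - 189)*(370 - 61) = ((11*7)*2 - 189)*309 = (77*2 - 189)*309 = (154 - 189)*309 = -35*309 = -10815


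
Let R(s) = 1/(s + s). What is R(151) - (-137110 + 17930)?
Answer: 35992361/302 ≈ 1.1918e+5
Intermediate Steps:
R(s) = 1/(2*s)
R(151) - (-137110 + 17930) = (½)/151 - (-137110 + 17930) = (½)*(1/151) - 1*(-119180) = 1/302 + 119180 = 35992361/302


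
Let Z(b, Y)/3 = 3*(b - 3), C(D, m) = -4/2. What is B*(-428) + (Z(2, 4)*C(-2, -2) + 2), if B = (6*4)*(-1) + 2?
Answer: 9436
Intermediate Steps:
C(D, m) = -2 (C(D, m) = -4*½ = -2)
Z(b, Y) = -27 + 9*b (Z(b, Y) = 3*(3*(b - 3)) = 3*(3*(-3 + b)) = 3*(-9 + 3*b) = -27 + 9*b)
B = -22 (B = 24*(-1) + 2 = -24 + 2 = -22)
B*(-428) + (Z(2, 4)*C(-2, -2) + 2) = -22*(-428) + ((-27 + 9*2)*(-2) + 2) = 9416 + ((-27 + 18)*(-2) + 2) = 9416 + (-9*(-2) + 2) = 9416 + (18 + 2) = 9416 + 20 = 9436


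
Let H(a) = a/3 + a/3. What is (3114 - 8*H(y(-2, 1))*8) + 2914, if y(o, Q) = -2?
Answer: 18340/3 ≈ 6113.3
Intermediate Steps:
H(a) = 2*a/3 (H(a) = a*(1/3) + a*(1/3) = a/3 + a/3 = 2*a/3)
(3114 - 8*H(y(-2, 1))*8) + 2914 = (3114 - 16*(-2)/3*8) + 2914 = (3114 - 8*(-4/3)*8) + 2914 = (3114 + (32/3)*8) + 2914 = (3114 + 256/3) + 2914 = 9598/3 + 2914 = 18340/3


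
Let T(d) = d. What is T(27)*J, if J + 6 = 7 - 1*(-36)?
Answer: 999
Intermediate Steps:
J = 37 (J = -6 + (7 - 1*(-36)) = -6 + (7 + 36) = -6 + 43 = 37)
T(27)*J = 27*37 = 999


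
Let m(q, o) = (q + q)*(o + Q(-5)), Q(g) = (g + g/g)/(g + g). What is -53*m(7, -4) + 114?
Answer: 13926/5 ≈ 2785.2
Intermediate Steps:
Q(g) = (1 + g)/(2*g) (Q(g) = (g + 1)/((2*g)) = (1 + g)*(1/(2*g)) = (1 + g)/(2*g))
m(q, o) = 2*q*(⅖ + o) (m(q, o) = (q + q)*(o + (½)*(1 - 5)/(-5)) = (2*q)*(o + (½)*(-⅕)*(-4)) = (2*q)*(o + ⅖) = (2*q)*(⅖ + o) = 2*q*(⅖ + o))
-53*m(7, -4) + 114 = -106*7*(2 + 5*(-4))/5 + 114 = -106*7*(2 - 20)/5 + 114 = -106*7*(-18)/5 + 114 = -53*(-252/5) + 114 = 13356/5 + 114 = 13926/5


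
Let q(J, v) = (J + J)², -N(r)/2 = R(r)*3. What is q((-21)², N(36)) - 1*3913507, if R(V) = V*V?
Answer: -3135583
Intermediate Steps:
R(V) = V²
N(r) = -6*r² (N(r) = -2*r²*3 = -6*r²)
q(J, v) = 4*J² (q(J, v) = (2*J)² = 4*J²)
q((-21)², N(36)) - 1*3913507 = 4*((-21)²)² - 1*3913507 = 4*441² - 3913507 = 4*194481 - 3913507 = 777924 - 3913507 = -3135583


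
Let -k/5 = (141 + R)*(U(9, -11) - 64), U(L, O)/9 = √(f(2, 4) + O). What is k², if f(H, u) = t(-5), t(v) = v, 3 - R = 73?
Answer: 352870000 - 580723200*I ≈ 3.5287e+8 - 5.8072e+8*I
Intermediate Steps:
R = -70 (R = 3 - 1*73 = 3 - 73 = -70)
f(H, u) = -5
U(L, O) = 9*√(-5 + O)
k = 22720 - 12780*I (k = -5*(141 - 70)*(9*√(-5 - 11) - 64) = -355*(9*√(-16) - 64) = -355*(9*(4*I) - 64) = -355*(36*I - 64) = -355*(-64 + 36*I) = -5*(-4544 + 2556*I) = 22720 - 12780*I ≈ 22720.0 - 12780.0*I)
k² = (22720 - 12780*I)²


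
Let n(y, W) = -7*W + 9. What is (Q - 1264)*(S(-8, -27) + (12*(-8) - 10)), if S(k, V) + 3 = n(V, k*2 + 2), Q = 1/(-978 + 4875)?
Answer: 9851614/3897 ≈ 2528.0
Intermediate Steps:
Q = 1/3897 ≈ 0.00025661
n(y, W) = 9 - 7*W
S(k, V) = -8 - 14*k (S(k, V) = -3 + (9 - 7*(k*2 + 2)) = -3 + (9 - 7*(2*k + 2)) = -3 + (9 - 7*(2 + 2*k)) = -3 + (9 + (-14 - 14*k)) = -3 + (-5 - 14*k) = -8 - 14*k)
(Q - 1264)*(S(-8, -27) + (12*(-8) - 10)) = (1/3897 - 1264)*((-8 - 14*(-8)) + (12*(-8) - 10)) = -4925807*((-8 + 112) + (-96 - 10))/3897 = -4925807*(104 - 106)/3897 = -4925807/3897*(-2) = 9851614/3897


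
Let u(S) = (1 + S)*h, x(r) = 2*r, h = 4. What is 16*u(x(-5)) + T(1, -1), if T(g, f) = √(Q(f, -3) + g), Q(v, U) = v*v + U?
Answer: -576 + I ≈ -576.0 + 1.0*I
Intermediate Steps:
Q(v, U) = U + v² (Q(v, U) = v² + U = U + v²)
u(S) = 4 + 4*S (u(S) = (1 + S)*4 = 4 + 4*S)
T(g, f) = √(-3 + g + f²) (T(g, f) = √((-3 + f²) + g) = √(-3 + g + f²))
16*u(x(-5)) + T(1, -1) = 16*(4 + 4*(2*(-5))) + √(-3 + 1 + (-1)²) = 16*(4 + 4*(-10)) + √(-3 + 1 + 1) = 16*(4 - 40) + √(-1) = 16*(-36) + I = -576 + I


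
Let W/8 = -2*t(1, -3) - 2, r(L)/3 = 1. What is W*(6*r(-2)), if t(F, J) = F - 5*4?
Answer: 5184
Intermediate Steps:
r(L) = 3 (r(L) = 3*1 = 3)
t(F, J) = -20 + F (t(F, J) = F - 20 = -20 + F)
W = 288 (W = 8*(-2*(-20 + 1) - 2) = 8*(-2*(-19) - 2) = 8*(38 - 2) = 8*36 = 288)
W*(6*r(-2)) = 288*(6*3) = 288*18 = 5184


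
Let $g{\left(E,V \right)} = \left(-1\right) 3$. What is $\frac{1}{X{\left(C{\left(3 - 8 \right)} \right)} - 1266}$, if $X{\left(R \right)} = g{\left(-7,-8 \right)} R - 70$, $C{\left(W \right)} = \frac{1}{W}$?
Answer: $- \frac{5}{6677} \approx -0.00074884$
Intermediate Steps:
$g{\left(E,V \right)} = -3$
$X{\left(R \right)} = -70 - 3 R$ ($X{\left(R \right)} = - 3 R - 70 = -70 - 3 R$)
$\frac{1}{X{\left(C{\left(3 - 8 \right)} \right)} - 1266} = \frac{1}{\left(-70 - \frac{3}{3 - 8}\right) - 1266} = \frac{1}{\left(-70 - \frac{3}{-5}\right) - 1266} = \frac{1}{\left(-70 - - \frac{3}{5}\right) - 1266} = \frac{1}{\left(-70 + \frac{3}{5}\right) - 1266} = \frac{1}{- \frac{347}{5} - 1266} = \frac{1}{- \frac{6677}{5}} = - \frac{5}{6677}$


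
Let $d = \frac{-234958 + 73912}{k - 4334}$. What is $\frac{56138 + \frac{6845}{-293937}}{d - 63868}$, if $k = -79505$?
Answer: $- \frac{11625459875141}{13225851437538} \approx -0.87899$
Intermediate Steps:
$d = \frac{161046}{83839}$ ($d = \frac{-234958 + 73912}{-79505 - 4334} = - \frac{161046}{-83839} = \left(-161046\right) \left(- \frac{1}{83839}\right) = \frac{161046}{83839} \approx 1.9209$)
$\frac{56138 + \frac{6845}{-293937}}{d - 63868} = \frac{56138 + \frac{6845}{-293937}}{\frac{161046}{83839} - 63868} = \frac{56138 + 6845 \left(- \frac{1}{293937}\right)}{- \frac{5354468206}{83839}} = \left(56138 - \frac{6845}{293937}\right) \left(- \frac{83839}{5354468206}\right) = \frac{16501028461}{293937} \left(- \frac{83839}{5354468206}\right) = - \frac{11625459875141}{13225851437538}$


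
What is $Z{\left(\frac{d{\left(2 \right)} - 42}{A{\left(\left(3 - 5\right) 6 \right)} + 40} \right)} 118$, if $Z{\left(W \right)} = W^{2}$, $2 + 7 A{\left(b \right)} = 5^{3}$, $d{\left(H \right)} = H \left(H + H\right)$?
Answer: $\frac{6683992}{162409} \approx 41.155$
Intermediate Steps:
$d{\left(H \right)} = 2 H^{2}$ ($d{\left(H \right)} = H 2 H = 2 H^{2}$)
$A{\left(b \right)} = \frac{123}{7}$ ($A{\left(b \right)} = - \frac{2}{7} + \frac{5^{3}}{7} = - \frac{2}{7} + \frac{1}{7} \cdot 125 = - \frac{2}{7} + \frac{125}{7} = \frac{123}{7}$)
$Z{\left(\frac{d{\left(2 \right)} - 42}{A{\left(\left(3 - 5\right) 6 \right)} + 40} \right)} 118 = \left(\frac{2 \cdot 2^{2} - 42}{\frac{123}{7} + 40}\right)^{2} \cdot 118 = \left(\frac{2 \cdot 4 - 42}{\frac{403}{7}}\right)^{2} \cdot 118 = \left(\left(8 - 42\right) \frac{7}{403}\right)^{2} \cdot 118 = \left(\left(-34\right) \frac{7}{403}\right)^{2} \cdot 118 = \left(- \frac{238}{403}\right)^{2} \cdot 118 = \frac{56644}{162409} \cdot 118 = \frac{6683992}{162409}$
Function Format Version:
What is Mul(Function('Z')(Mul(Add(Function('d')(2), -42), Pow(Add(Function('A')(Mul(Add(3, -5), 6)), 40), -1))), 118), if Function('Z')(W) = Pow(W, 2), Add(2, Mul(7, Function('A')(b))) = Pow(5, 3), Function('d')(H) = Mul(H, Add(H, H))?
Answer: Rational(6683992, 162409) ≈ 41.155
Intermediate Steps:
Function('d')(H) = Mul(2, Pow(H, 2)) (Function('d')(H) = Mul(H, Mul(2, H)) = Mul(2, Pow(H, 2)))
Function('A')(b) = Rational(123, 7) (Function('A')(b) = Add(Rational(-2, 7), Mul(Rational(1, 7), Pow(5, 3))) = Add(Rational(-2, 7), Mul(Rational(1, 7), 125)) = Add(Rational(-2, 7), Rational(125, 7)) = Rational(123, 7))
Mul(Function('Z')(Mul(Add(Function('d')(2), -42), Pow(Add(Function('A')(Mul(Add(3, -5), 6)), 40), -1))), 118) = Mul(Pow(Mul(Add(Mul(2, Pow(2, 2)), -42), Pow(Add(Rational(123, 7), 40), -1)), 2), 118) = Mul(Pow(Mul(Add(Mul(2, 4), -42), Pow(Rational(403, 7), -1)), 2), 118) = Mul(Pow(Mul(Add(8, -42), Rational(7, 403)), 2), 118) = Mul(Pow(Mul(-34, Rational(7, 403)), 2), 118) = Mul(Pow(Rational(-238, 403), 2), 118) = Mul(Rational(56644, 162409), 118) = Rational(6683992, 162409)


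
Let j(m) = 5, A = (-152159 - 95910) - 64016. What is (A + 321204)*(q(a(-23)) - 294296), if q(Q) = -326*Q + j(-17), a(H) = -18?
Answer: -2630129337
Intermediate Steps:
A = -312085 (A = -248069 - 64016 = -312085)
q(Q) = 5 - 326*Q (q(Q) = -326*Q + 5 = 5 - 326*Q)
(A + 321204)*(q(a(-23)) - 294296) = (-312085 + 321204)*((5 - 326*(-18)) - 294296) = 9119*((5 + 5868) - 294296) = 9119*(5873 - 294296) = 9119*(-288423) = -2630129337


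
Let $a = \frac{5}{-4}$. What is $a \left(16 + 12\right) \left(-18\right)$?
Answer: $630$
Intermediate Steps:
$a = - \frac{5}{4}$ ($a = 5 \left(- \frac{1}{4}\right) = - \frac{5}{4} \approx -1.25$)
$a \left(16 + 12\right) \left(-18\right) = - \frac{5 \left(16 + 12\right)}{4} \left(-18\right) = \left(- \frac{5}{4}\right) 28 \left(-18\right) = \left(-35\right) \left(-18\right) = 630$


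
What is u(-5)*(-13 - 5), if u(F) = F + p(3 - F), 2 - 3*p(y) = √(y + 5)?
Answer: 78 + 6*√13 ≈ 99.633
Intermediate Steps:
p(y) = ⅔ - √(5 + y)/3 (p(y) = ⅔ - √(y + 5)/3 = ⅔ - √(5 + y)/3)
u(F) = ⅔ + F - √(8 - F)/3 (u(F) = F + (⅔ - √(5 + (3 - F))/3) = F + (⅔ - √(8 - F)/3) = ⅔ + F - √(8 - F)/3)
u(-5)*(-13 - 5) = (⅔ - 5 - √(8 - 1*(-5))/3)*(-13 - 5) = (⅔ - 5 - √(8 + 5)/3)*(-18) = (⅔ - 5 - √13/3)*(-18) = (-13/3 - √13/3)*(-18) = 78 + 6*√13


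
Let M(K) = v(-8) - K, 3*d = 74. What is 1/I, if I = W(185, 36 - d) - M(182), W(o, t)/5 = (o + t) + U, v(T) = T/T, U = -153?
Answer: 3/1193 ≈ 0.0025147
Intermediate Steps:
d = 74/3 (d = (⅓)*74 = 74/3 ≈ 24.667)
v(T) = 1
M(K) = 1 - K
W(o, t) = -765 + 5*o + 5*t (W(o, t) = 5*((o + t) - 153) = 5*(-153 + o + t) = -765 + 5*o + 5*t)
I = 1193/3 (I = (-765 + 5*185 + 5*(36 - 1*74/3)) - (1 - 1*182) = (-765 + 925 + 5*(36 - 74/3)) - (1 - 182) = (-765 + 925 + 5*(34/3)) - 1*(-181) = (-765 + 925 + 170/3) + 181 = 650/3 + 181 = 1193/3 ≈ 397.67)
1/I = 1/(1193/3) = 3/1193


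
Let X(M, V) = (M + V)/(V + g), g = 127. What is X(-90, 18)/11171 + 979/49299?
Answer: 1582229777/79854273705 ≈ 0.019814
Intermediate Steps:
X(M, V) = (M + V)/(127 + V) (X(M, V) = (M + V)/(V + 127) = (M + V)/(127 + V))
X(-90, 18)/11171 + 979/49299 = ((-90 + 18)/(127 + 18))/11171 + 979/49299 = (-72/145)*(1/11171) + 979*(1/49299) = ((1/145)*(-72))*(1/11171) + 979/49299 = -72/145*1/11171 + 979/49299 = -72/1619795 + 979/49299 = 1582229777/79854273705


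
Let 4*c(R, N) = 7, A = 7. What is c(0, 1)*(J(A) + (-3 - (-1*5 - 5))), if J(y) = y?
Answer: 49/2 ≈ 24.500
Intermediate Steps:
c(R, N) = 7/4 (c(R, N) = (¼)*7 = 7/4)
c(0, 1)*(J(A) + (-3 - (-1*5 - 5))) = 7*(7 + (-3 - (-1*5 - 5)))/4 = 7*(7 + (-3 - (-5 - 5)))/4 = 7*(7 + (-3 - 1*(-10)))/4 = 7*(7 + (-3 + 10))/4 = 7*(7 + 7)/4 = (7/4)*14 = 49/2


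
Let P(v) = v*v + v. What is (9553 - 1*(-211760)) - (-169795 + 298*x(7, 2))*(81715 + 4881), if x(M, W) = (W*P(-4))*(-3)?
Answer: 16561792909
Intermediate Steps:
P(v) = v + v² (P(v) = v² + v = v + v²)
x(M, W) = -36*W (x(M, W) = (W*(-4*(1 - 4)))*(-3) = (W*(-4*(-3)))*(-3) = (W*12)*(-3) = (12*W)*(-3) = -36*W)
(9553 - 1*(-211760)) - (-169795 + 298*x(7, 2))*(81715 + 4881) = (9553 - 1*(-211760)) - (-169795 + 298*(-36*2))*(81715 + 4881) = (9553 + 211760) - (-169795 + 298*(-72))*86596 = 221313 - (-169795 - 21456)*86596 = 221313 - (-191251)*86596 = 221313 - 1*(-16561571596) = 221313 + 16561571596 = 16561792909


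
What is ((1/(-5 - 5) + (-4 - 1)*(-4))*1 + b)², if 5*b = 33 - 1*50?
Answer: 1089/4 ≈ 272.25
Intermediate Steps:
b = -17/5 (b = (33 - 1*50)/5 = (33 - 50)/5 = (⅕)*(-17) = -17/5 ≈ -3.4000)
((1/(-5 - 5) + (-4 - 1)*(-4))*1 + b)² = ((1/(-5 - 5) + (-4 - 1)*(-4))*1 - 17/5)² = ((1/(-10) - 5*(-4))*1 - 17/5)² = ((-⅒ + 20)*1 - 17/5)² = ((199/10)*1 - 17/5)² = (199/10 - 17/5)² = (33/2)² = 1089/4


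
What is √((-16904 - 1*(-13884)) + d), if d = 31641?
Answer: √28621 ≈ 169.18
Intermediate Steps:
√((-16904 - 1*(-13884)) + d) = √((-16904 - 1*(-13884)) + 31641) = √((-16904 + 13884) + 31641) = √(-3020 + 31641) = √28621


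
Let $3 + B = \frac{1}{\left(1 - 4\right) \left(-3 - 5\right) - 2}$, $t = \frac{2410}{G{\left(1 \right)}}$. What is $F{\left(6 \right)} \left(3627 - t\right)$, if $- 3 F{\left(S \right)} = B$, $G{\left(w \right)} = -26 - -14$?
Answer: $\frac{1492855}{396} \approx 3769.8$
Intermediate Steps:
$G{\left(w \right)} = -12$ ($G{\left(w \right)} = -26 + 14 = -12$)
$t = - \frac{1205}{6}$ ($t = \frac{2410}{-12} = 2410 \left(- \frac{1}{12}\right) = - \frac{1205}{6} \approx -200.83$)
$B = - \frac{65}{22}$ ($B = -3 + \frac{1}{\left(1 - 4\right) \left(-3 - 5\right) - 2} = -3 + \frac{1}{\left(-3\right) \left(-8\right) - 2} = -3 + \frac{1}{24 - 2} = -3 + \frac{1}{22} = - \frac{65}{22} \approx -2.9545$)
$F{\left(S \right)} = \frac{65}{66}$ ($F{\left(S \right)} = \left(- \frac{1}{3}\right) \left(- \frac{65}{22}\right) = \frac{65}{66}$)
$F{\left(6 \right)} \left(3627 - t\right) = \frac{65 \left(3627 - - \frac{1205}{6}\right)}{66} = \frac{65 \left(3627 + \frac{1205}{6}\right)}{66} = \frac{65}{66} \cdot \frac{22967}{6} = \frac{1492855}{396}$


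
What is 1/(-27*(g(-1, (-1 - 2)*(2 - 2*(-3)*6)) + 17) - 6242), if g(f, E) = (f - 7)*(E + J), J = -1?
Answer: -1/31541 ≈ -3.1705e-5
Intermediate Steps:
g(f, E) = (-1 + E)*(-7 + f) (g(f, E) = (f - 7)*(E - 1) = (-7 + f)*(-1 + E) = (-1 + E)*(-7 + f))
1/(-27*(g(-1, (-1 - 2)*(2 - 2*(-3)*6)) + 17) - 6242) = 1/(-27*((7 - 1*(-1) - 7*(-1 - 2)*(2 - 2*(-3)*6) + ((-1 - 2)*(2 - 2*(-3)*6))*(-1)) + 17) - 6242) = 1/(-27*((7 + 1 - (-21)*(2 + 6*6) - 3*(2 + 6*6)*(-1)) + 17) - 6242) = 1/(-27*((7 + 1 - (-21)*(2 + 36) - 3*(2 + 36)*(-1)) + 17) - 6242) = 1/(-27*((7 + 1 - (-21)*38 - 3*38*(-1)) + 17) - 6242) = 1/(-27*((7 + 1 - 7*(-114) - 114*(-1)) + 17) - 6242) = 1/(-27*((7 + 1 + 798 + 114) + 17) - 6242) = 1/(-27*(920 + 17) - 6242) = 1/(-27*937 - 6242) = 1/(-25299 - 6242) = 1/(-31541) = -1/31541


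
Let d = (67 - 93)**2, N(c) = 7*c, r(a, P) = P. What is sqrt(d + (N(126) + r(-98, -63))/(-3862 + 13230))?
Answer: sqrt(14833260754)/4684 ≈ 26.002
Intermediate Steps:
d = 676 (d = (-26)**2 = 676)
sqrt(d + (N(126) + r(-98, -63))/(-3862 + 13230)) = sqrt(676 + (7*126 - 63)/(-3862 + 13230)) = sqrt(676 + (882 - 63)/9368) = sqrt(676 + 819*(1/9368)) = sqrt(676 + 819/9368) = sqrt(6333587/9368) = sqrt(14833260754)/4684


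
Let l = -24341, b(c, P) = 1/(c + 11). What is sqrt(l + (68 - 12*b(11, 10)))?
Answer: I*sqrt(2937099)/11 ≈ 155.8*I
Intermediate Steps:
b(c, P) = 1/(11 + c)
sqrt(l + (68 - 12*b(11, 10))) = sqrt(-24341 + (68 - 12/(11 + 11))) = sqrt(-24341 + (68 - 12/22)) = sqrt(-24341 + (68 - 12*1/22)) = sqrt(-24341 + (68 - 6/11)) = sqrt(-24341 + 742/11) = sqrt(-267009/11) = I*sqrt(2937099)/11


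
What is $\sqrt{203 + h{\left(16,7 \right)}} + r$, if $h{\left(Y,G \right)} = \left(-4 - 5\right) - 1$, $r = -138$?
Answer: $-138 + \sqrt{193} \approx -124.11$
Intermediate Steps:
$h{\left(Y,G \right)} = -10$ ($h{\left(Y,G \right)} = -9 - 1 = -10$)
$\sqrt{203 + h{\left(16,7 \right)}} + r = \sqrt{203 - 10} - 138 = \sqrt{193} - 138 = -138 + \sqrt{193}$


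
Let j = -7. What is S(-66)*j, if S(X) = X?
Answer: 462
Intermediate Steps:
S(-66)*j = -66*(-7) = 462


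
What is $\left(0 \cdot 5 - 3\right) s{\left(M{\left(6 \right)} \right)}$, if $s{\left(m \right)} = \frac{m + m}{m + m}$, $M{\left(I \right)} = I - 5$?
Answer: $-3$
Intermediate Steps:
$M{\left(I \right)} = -5 + I$
$s{\left(m \right)} = 1$ ($s{\left(m \right)} = \frac{2 m}{2 m} = 2 m \frac{1}{2 m} = 1$)
$\left(0 \cdot 5 - 3\right) s{\left(M{\left(6 \right)} \right)} = \left(0 \cdot 5 - 3\right) 1 = \left(0 - 3\right) 1 = \left(-3\right) 1 = -3$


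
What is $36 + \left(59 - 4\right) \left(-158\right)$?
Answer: $-8654$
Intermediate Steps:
$36 + \left(59 - 4\right) \left(-158\right) = 36 + 55 \left(-158\right) = 36 - 8690 = -8654$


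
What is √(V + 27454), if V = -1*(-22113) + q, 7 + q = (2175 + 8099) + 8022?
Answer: 4*√4241 ≈ 260.49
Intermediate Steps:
q = 18289 (q = -7 + ((2175 + 8099) + 8022) = -7 + (10274 + 8022) = -7 + 18296 = 18289)
V = 40402 (V = -1*(-22113) + 18289 = 22113 + 18289 = 40402)
√(V + 27454) = √(40402 + 27454) = √67856 = 4*√4241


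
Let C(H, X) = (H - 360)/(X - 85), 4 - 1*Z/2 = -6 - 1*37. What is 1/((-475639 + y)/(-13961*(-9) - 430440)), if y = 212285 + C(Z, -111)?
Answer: 1422358/1228979 ≈ 1.1573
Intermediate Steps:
Z = 94 (Z = 8 - 2*(-6 - 1*37) = 8 - 2*(-6 - 37) = 8 - 2*(-43) = 8 + 86 = 94)
C(H, X) = (-360 + H)/(-85 + X)
y = 2972009/14 (y = 212285 + (-360 + 94)/(-85 - 111) = 212285 - 266/(-196) = 212285 - 1/196*(-266) = 212285 + 19/14 = 2972009/14 ≈ 2.1229e+5)
1/((-475639 + y)/(-13961*(-9) - 430440)) = 1/((-475639 + 2972009/14)/(-13961*(-9) - 430440)) = 1/(-3686937/(14*(125649 - 430440))) = 1/(-3686937/14/(-304791)) = 1/(-3686937/14*(-1/304791)) = 1/(1228979/1422358) = 1422358/1228979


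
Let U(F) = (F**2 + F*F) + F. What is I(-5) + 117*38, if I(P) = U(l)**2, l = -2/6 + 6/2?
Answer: 383230/81 ≈ 4731.2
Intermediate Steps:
l = 8/3 (l = -2*1/6 + 6*(1/2) = -1/3 + 3 = 8/3 ≈ 2.6667)
U(F) = F + 2*F**2 (U(F) = (F**2 + F**2) + F = 2*F**2 + F = F + 2*F**2)
I(P) = 23104/81 (I(P) = (8*(1 + 2*(8/3))/3)**2 = (8*(1 + 16/3)/3)**2 = ((8/3)*(19/3))**2 = (152/9)**2 = 23104/81)
I(-5) + 117*38 = 23104/81 + 117*38 = 23104/81 + 4446 = 383230/81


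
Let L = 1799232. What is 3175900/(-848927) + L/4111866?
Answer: -1921909767556/581779011297 ≈ -3.3035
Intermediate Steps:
3175900/(-848927) + L/4111866 = 3175900/(-848927) + 1799232/4111866 = 3175900*(-1/848927) + 1799232*(1/4111866) = -3175900/848927 + 299872/685311 = -1921909767556/581779011297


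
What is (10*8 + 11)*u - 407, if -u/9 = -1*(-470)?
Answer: -385337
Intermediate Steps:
u = -4230 (u = -(-9)*(-470) = -9*470 = -4230)
(10*8 + 11)*u - 407 = (10*8 + 11)*(-4230) - 407 = (80 + 11)*(-4230) - 407 = 91*(-4230) - 407 = -384930 - 407 = -385337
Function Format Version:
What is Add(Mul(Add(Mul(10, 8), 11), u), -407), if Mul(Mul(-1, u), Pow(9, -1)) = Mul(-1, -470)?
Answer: -385337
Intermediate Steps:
u = -4230 (u = Mul(-9, Mul(-1, -470)) = Mul(-9, 470) = -4230)
Add(Mul(Add(Mul(10, 8), 11), u), -407) = Add(Mul(Add(Mul(10, 8), 11), -4230), -407) = Add(Mul(Add(80, 11), -4230), -407) = Add(Mul(91, -4230), -407) = Add(-384930, -407) = -385337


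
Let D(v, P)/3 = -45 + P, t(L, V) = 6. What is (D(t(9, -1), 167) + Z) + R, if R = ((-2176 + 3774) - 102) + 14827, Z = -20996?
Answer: -4307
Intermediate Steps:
D(v, P) = -135 + 3*P (D(v, P) = 3*(-45 + P) = -135 + 3*P)
R = 16323 (R = (1598 - 102) + 14827 = 1496 + 14827 = 16323)
(D(t(9, -1), 167) + Z) + R = ((-135 + 3*167) - 20996) + 16323 = ((-135 + 501) - 20996) + 16323 = (366 - 20996) + 16323 = -20630 + 16323 = -4307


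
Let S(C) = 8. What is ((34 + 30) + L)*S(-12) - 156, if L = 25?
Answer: 556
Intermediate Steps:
((34 + 30) + L)*S(-12) - 156 = ((34 + 30) + 25)*8 - 156 = (64 + 25)*8 - 156 = 89*8 - 156 = 712 - 156 = 556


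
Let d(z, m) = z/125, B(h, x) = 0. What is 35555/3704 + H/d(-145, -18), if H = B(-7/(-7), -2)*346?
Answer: 35555/3704 ≈ 9.5991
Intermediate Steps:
d(z, m) = z/125 (d(z, m) = z*(1/125) = z/125)
H = 0 (H = 0*346 = 0)
35555/3704 + H/d(-145, -18) = 35555/3704 + 0/(((1/125)*(-145))) = 35555*(1/3704) + 0/(-29/25) = 35555/3704 + 0*(-25/29) = 35555/3704 + 0 = 35555/3704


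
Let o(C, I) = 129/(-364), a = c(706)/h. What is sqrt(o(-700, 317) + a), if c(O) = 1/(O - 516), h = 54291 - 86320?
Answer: I*sqrt(108683914839011785)/553781410 ≈ 0.59531*I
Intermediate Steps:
h = -32029
c(O) = 1/(-516 + O)
a = -1/6085510 (a = 1/((-516 + 706)*(-32029)) = -1/32029/190 = (1/190)*(-1/32029) = -1/6085510 ≈ -1.6432e-7)
o(C, I) = -129/364 (o(C, I) = 129*(-1/364) = -129/364)
sqrt(o(-700, 317) + a) = sqrt(-129/364 - 1/6085510) = sqrt(-392515577/1107562820) = I*sqrt(108683914839011785)/553781410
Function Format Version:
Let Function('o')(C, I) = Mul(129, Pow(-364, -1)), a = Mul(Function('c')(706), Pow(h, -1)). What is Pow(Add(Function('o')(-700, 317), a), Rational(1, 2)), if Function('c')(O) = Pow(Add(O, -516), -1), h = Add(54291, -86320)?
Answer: Mul(Rational(1, 553781410), I, Pow(108683914839011785, Rational(1, 2))) ≈ Mul(0.59531, I)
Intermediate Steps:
h = -32029
Function('c')(O) = Pow(Add(-516, O), -1)
a = Rational(-1, 6085510) (a = Mul(Pow(Add(-516, 706), -1), Pow(-32029, -1)) = Mul(Pow(190, -1), Rational(-1, 32029)) = Mul(Rational(1, 190), Rational(-1, 32029)) = Rational(-1, 6085510) ≈ -1.6432e-7)
Function('o')(C, I) = Rational(-129, 364) (Function('o')(C, I) = Mul(129, Rational(-1, 364)) = Rational(-129, 364))
Pow(Add(Function('o')(-700, 317), a), Rational(1, 2)) = Pow(Add(Rational(-129, 364), Rational(-1, 6085510)), Rational(1, 2)) = Pow(Rational(-392515577, 1107562820), Rational(1, 2)) = Mul(Rational(1, 553781410), I, Pow(108683914839011785, Rational(1, 2)))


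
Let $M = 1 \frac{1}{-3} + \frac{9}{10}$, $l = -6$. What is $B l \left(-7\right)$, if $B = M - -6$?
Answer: $\frac{1379}{5} \approx 275.8$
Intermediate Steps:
$M = \frac{17}{30}$ ($M = 1 \left(- \frac{1}{3}\right) + 9 \cdot \frac{1}{10} = - \frac{1}{3} + \frac{9}{10} = \frac{17}{30} \approx 0.56667$)
$B = \frac{197}{30}$ ($B = \frac{17}{30} - -6 = \frac{17}{30} + 6 = \frac{197}{30} \approx 6.5667$)
$B l \left(-7\right) = \frac{197 \left(\left(-6\right) \left(-7\right)\right)}{30} = \frac{197}{30} \cdot 42 = \frac{1379}{5}$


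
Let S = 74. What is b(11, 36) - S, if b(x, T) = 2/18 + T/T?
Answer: -656/9 ≈ -72.889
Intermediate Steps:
b(x, T) = 10/9 (b(x, T) = 2*(1/18) + 1 = ⅑ + 1 = 10/9)
b(11, 36) - S = 10/9 - 1*74 = 10/9 - 74 = -656/9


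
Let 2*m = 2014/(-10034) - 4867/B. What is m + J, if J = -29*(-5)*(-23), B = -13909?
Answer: -232715940067/69781453 ≈ -3334.9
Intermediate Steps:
J = -3335 (J = 145*(-23) = -3335)
m = 5205688/69781453 (m = (2014/(-10034) - 4867/(-13909))/2 = (2014*(-1/10034) - 4867*(-1/13909))/2 = (-1007/5017 + 4867/13909)/2 = (½)*(10411376/69781453) = 5205688/69781453 ≈ 0.074600)
m + J = 5205688/69781453 - 3335 = -232715940067/69781453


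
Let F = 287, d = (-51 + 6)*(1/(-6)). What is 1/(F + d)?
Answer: 2/589 ≈ 0.0033956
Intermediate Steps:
d = 15/2 (d = -45*(-1)/6 = -45*(-1/6) = 15/2 ≈ 7.5000)
1/(F + d) = 1/(287 + 15/2) = 1/(589/2) = 2/589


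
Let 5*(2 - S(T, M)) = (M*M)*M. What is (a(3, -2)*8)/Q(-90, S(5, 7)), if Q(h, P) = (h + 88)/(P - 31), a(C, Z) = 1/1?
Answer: 1952/5 ≈ 390.40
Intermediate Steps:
a(C, Z) = 1
S(T, M) = 2 - M³/5 (S(T, M) = 2 - M*M*M/5 = 2 - M²*M/5 = 2 - M³/5)
Q(h, P) = (88 + h)/(-31 + P)
(a(3, -2)*8)/Q(-90, S(5, 7)) = (1*8)/(((88 - 90)/(-31 + (2 - ⅕*7³)))) = 8/((-2/(-31 + (2 - ⅕*343)))) = 8/((-2/(-31 + (2 - 343/5)))) = 8/((-2/(-31 - 333/5))) = 8/((-2/(-488/5))) = 8/((-5/488*(-2))) = 8/(5/244) = 8*(244/5) = 1952/5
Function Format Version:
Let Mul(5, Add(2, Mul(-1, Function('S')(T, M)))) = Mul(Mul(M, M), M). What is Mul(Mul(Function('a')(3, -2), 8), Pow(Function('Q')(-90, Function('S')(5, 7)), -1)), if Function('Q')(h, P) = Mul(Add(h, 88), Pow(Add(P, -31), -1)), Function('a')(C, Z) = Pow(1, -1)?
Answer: Rational(1952, 5) ≈ 390.40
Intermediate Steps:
Function('a')(C, Z) = 1
Function('S')(T, M) = Add(2, Mul(Rational(-1, 5), Pow(M, 3))) (Function('S')(T, M) = Add(2, Mul(Rational(-1, 5), Mul(Mul(M, M), M))) = Add(2, Mul(Rational(-1, 5), Mul(Pow(M, 2), M))) = Add(2, Mul(Rational(-1, 5), Pow(M, 3))))
Function('Q')(h, P) = Mul(Pow(Add(-31, P), -1), Add(88, h)) (Function('Q')(h, P) = Mul(Add(88, h), Pow(Add(-31, P), -1)) = Mul(Pow(Add(-31, P), -1), Add(88, h)))
Mul(Mul(Function('a')(3, -2), 8), Pow(Function('Q')(-90, Function('S')(5, 7)), -1)) = Mul(Mul(1, 8), Pow(Mul(Pow(Add(-31, Add(2, Mul(Rational(-1, 5), Pow(7, 3)))), -1), Add(88, -90)), -1)) = Mul(8, Pow(Mul(Pow(Add(-31, Add(2, Mul(Rational(-1, 5), 343))), -1), -2), -1)) = Mul(8, Pow(Mul(Pow(Add(-31, Add(2, Rational(-343, 5))), -1), -2), -1)) = Mul(8, Pow(Mul(Pow(Add(-31, Rational(-333, 5)), -1), -2), -1)) = Mul(8, Pow(Mul(Pow(Rational(-488, 5), -1), -2), -1)) = Mul(8, Pow(Mul(Rational(-5, 488), -2), -1)) = Mul(8, Pow(Rational(5, 244), -1)) = Mul(8, Rational(244, 5)) = Rational(1952, 5)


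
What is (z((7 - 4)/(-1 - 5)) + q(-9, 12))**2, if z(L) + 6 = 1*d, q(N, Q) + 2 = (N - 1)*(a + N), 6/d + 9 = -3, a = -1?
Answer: 33489/4 ≈ 8372.3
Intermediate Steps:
d = -1/2 (d = 6/(-9 - 3) = 6/(-12) = 6*(-1/12) = -1/2 ≈ -0.50000)
q(N, Q) = -2 + (-1 + N)**2 (q(N, Q) = -2 + (N - 1)*(-1 + N) = -2 + (-1 + N)*(-1 + N) = -2 + (-1 + N)**2)
z(L) = -13/2 (z(L) = -6 + 1*(-1/2) = -6 - 1/2 = -13/2)
(z((7 - 4)/(-1 - 5)) + q(-9, 12))**2 = (-13/2 + (-1 + (-9)**2 - 2*(-9)))**2 = (-13/2 + (-1 + 81 + 18))**2 = (-13/2 + 98)**2 = (183/2)**2 = 33489/4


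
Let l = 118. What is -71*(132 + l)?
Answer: -17750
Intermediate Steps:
-71*(132 + l) = -71*(132 + 118) = -71*250 = -17750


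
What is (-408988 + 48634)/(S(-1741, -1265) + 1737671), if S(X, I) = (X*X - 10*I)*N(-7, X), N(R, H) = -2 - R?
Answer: -180177/8478163 ≈ -0.021252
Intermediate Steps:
S(X, I) = -50*I + 5*X² (S(X, I) = (X*X - 10*I)*(-2 - 1*(-7)) = (X² - 10*I)*(-2 + 7) = (X² - 10*I)*5 = -50*I + 5*X²)
(-408988 + 48634)/(S(-1741, -1265) + 1737671) = (-408988 + 48634)/((-50*(-1265) + 5*(-1741)²) + 1737671) = -360354/((63250 + 5*3031081) + 1737671) = -360354/((63250 + 15155405) + 1737671) = -360354/(15218655 + 1737671) = -360354/16956326 = -360354*1/16956326 = -180177/8478163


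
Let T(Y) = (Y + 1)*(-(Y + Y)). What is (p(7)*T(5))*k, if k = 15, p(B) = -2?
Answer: 1800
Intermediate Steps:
T(Y) = -2*Y*(1 + Y) (T(Y) = (1 + Y)*(-2*Y) = -2*Y*(1 + Y))
(p(7)*T(5))*k = -(-4)*5*(1 + 5)*15 = -(-4)*5*6*15 = -2*(-60)*15 = 120*15 = 1800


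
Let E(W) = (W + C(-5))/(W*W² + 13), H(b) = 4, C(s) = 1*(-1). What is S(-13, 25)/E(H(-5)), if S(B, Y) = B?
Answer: -1001/3 ≈ -333.67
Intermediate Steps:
C(s) = -1
E(W) = (-1 + W)/(13 + W³) (E(W) = (W - 1)/(W*W² + 13) = (-1 + W)/(W³ + 13) = (-1 + W)/(13 + W³))
S(-13, 25)/E(H(-5)) = -13*(13 + 4³)/(-1 + 4) = -13/(3/(13 + 64)) = -13/(3/77) = -13/((1/77)*3) = -13/3/77 = -13*77/3 = -1001/3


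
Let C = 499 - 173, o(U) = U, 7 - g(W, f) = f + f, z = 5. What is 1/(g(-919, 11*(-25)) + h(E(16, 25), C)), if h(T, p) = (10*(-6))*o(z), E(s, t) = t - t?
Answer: 1/257 ≈ 0.0038911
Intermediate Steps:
g(W, f) = 7 - 2*f (g(W, f) = 7 - (f + f) = 7 - 2*f)
E(s, t) = 0
C = 326
h(T, p) = -300 (h(T, p) = (10*(-6))*5 = -60*5 = -300)
1/(g(-919, 11*(-25)) + h(E(16, 25), C)) = 1/((7 - 22*(-25)) - 300) = 1/((7 - 2*(-275)) - 300) = 1/((7 + 550) - 300) = 1/(557 - 300) = 1/257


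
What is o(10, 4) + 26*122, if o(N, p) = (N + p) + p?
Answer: 3190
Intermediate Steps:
o(N, p) = N + 2*p
o(10, 4) + 26*122 = (10 + 2*4) + 26*122 = (10 + 8) + 3172 = 18 + 3172 = 3190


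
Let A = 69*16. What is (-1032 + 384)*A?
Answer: -715392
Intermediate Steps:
A = 1104
(-1032 + 384)*A = (-1032 + 384)*1104 = -648*1104 = -715392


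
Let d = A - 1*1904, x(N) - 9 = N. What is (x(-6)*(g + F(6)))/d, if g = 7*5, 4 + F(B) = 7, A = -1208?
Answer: -57/1556 ≈ -0.036632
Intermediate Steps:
F(B) = 3 (F(B) = -4 + 7 = 3)
x(N) = 9 + N
g = 35
d = -3112 (d = -1208 - 1*1904 = -1208 - 1904 = -3112)
(x(-6)*(g + F(6)))/d = ((9 - 6)*(35 + 3))/(-3112) = (3*38)*(-1/3112) = 114*(-1/3112) = -57/1556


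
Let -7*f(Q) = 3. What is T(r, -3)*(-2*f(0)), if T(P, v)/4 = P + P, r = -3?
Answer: -144/7 ≈ -20.571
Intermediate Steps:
f(Q) = -3/7 (f(Q) = -⅐*3 = -3/7)
T(P, v) = 8*P (T(P, v) = 4*(P + P) = 4*(2*P) = 8*P)
T(r, -3)*(-2*f(0)) = (8*(-3))*(-2*(-3/7)) = -24*6/7 = -144/7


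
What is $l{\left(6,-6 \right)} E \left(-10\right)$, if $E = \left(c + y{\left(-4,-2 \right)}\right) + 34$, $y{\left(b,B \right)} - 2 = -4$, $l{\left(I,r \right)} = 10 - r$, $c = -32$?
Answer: $0$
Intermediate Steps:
$y{\left(b,B \right)} = -2$ ($y{\left(b,B \right)} = 2 - 4 = -2$)
$E = 0$ ($E = \left(-32 - 2\right) + 34 = -34 + 34 = 0$)
$l{\left(6,-6 \right)} E \left(-10\right) = \left(10 - -6\right) 0 \left(-10\right) = \left(10 + 6\right) 0 \left(-10\right) = 16 \cdot 0 \left(-10\right) = 0 \left(-10\right) = 0$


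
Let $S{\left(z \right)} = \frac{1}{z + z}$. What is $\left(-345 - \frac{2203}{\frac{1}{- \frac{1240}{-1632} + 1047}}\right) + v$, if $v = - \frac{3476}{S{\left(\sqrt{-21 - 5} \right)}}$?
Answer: $- \frac{470946209}{204} - 6952 i \sqrt{26} \approx -2.3086 \cdot 10^{6} - 35448.0 i$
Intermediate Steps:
$S{\left(z \right)} = \frac{1}{2 z}$
$v = - 6952 i \sqrt{26}$ ($v = - \frac{3476}{\frac{1}{2} \frac{1}{\sqrt{-21 - 5}}} = - \frac{3476}{\frac{1}{2} \frac{1}{\sqrt{-26}}} = - \frac{3476}{\frac{1}{2} \frac{1}{i \sqrt{26}}} = - \frac{3476}{\frac{1}{2} \left(- \frac{i \sqrt{26}}{26}\right)} = - \frac{3476}{\left(- \frac{1}{52}\right) i \sqrt{26}} = - 3476 \cdot 2 i \sqrt{26} = - 6952 i \sqrt{26} \approx - 35448.0 i$)
$\left(-345 - \frac{2203}{\frac{1}{- \frac{1240}{-1632} + 1047}}\right) + v = \left(-345 - \frac{2203}{\frac{1}{- \frac{1240}{-1632} + 1047}}\right) - 6952 i \sqrt{26} = \left(-345 - \frac{2203}{\frac{1}{\left(-1240\right) \left(- \frac{1}{1632}\right) + 1047}}\right) - 6952 i \sqrt{26} = \left(-345 - \frac{2203}{\frac{1}{\frac{155}{204} + 1047}}\right) - 6952 i \sqrt{26} = \left(-345 - \frac{2203}{\frac{1}{\frac{213743}{204}}}\right) - 6952 i \sqrt{26} = \left(-345 - \frac{2203}{\frac{204}{213743}}\right) - 6952 i \sqrt{26} = \left(-345 - 2203 \cdot \frac{213743}{204}\right) - 6952 i \sqrt{26} = \left(-345 - \frac{470875829}{204}\right) - 6952 i \sqrt{26} = - \frac{470946209}{204} - 6952 i \sqrt{26}$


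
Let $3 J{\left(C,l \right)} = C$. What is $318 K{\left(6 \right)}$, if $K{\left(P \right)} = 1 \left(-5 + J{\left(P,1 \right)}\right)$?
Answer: $-954$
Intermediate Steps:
$J{\left(C,l \right)} = \frac{C}{3}$
$K{\left(P \right)} = -5 + \frac{P}{3}$ ($K{\left(P \right)} = 1 \left(-5 + \frac{P}{3}\right) = -5 + \frac{P}{3}$)
$318 K{\left(6 \right)} = 318 \left(-5 + \frac{1}{3} \cdot 6\right) = 318 \left(-5 + 2\right) = 318 \left(-3\right) = -954$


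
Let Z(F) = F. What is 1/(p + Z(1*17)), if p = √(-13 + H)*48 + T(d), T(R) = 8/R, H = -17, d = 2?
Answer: 7/23187 - 16*I*√30/23187 ≈ 0.00030189 - 0.0037795*I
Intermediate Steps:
p = 4 + 48*I*√30 (p = √(-13 - 17)*48 + 8/2 = √(-30)*48 + 8*(½) = (I*√30)*48 + 4 = 48*I*√30 + 4 = 4 + 48*I*√30 ≈ 4.0 + 262.91*I)
1/(p + Z(1*17)) = 1/((4 + 48*I*√30) + 1*17) = 1/((4 + 48*I*√30) + 17) = 1/(21 + 48*I*√30)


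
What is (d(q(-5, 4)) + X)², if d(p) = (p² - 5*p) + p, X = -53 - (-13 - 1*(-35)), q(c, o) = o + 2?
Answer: 3969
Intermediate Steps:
q(c, o) = 2 + o
X = -75 (X = -53 - (-13 + 35) = -53 - 1*22 = -53 - 22 = -75)
d(p) = p² - 4*p
(d(q(-5, 4)) + X)² = ((2 + 4)*(-4 + (2 + 4)) - 75)² = (6*(-4 + 6) - 75)² = (6*2 - 75)² = (12 - 75)² = (-63)² = 3969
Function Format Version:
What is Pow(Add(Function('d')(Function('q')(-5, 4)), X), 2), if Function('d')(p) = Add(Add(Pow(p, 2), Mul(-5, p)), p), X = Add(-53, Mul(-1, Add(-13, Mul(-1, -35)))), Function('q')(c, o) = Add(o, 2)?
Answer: 3969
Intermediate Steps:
Function('q')(c, o) = Add(2, o)
X = -75 (X = Add(-53, Mul(-1, Add(-13, 35))) = Add(-53, Mul(-1, 22)) = Add(-53, -22) = -75)
Function('d')(p) = Add(Pow(p, 2), Mul(-4, p))
Pow(Add(Function('d')(Function('q')(-5, 4)), X), 2) = Pow(Add(Mul(Add(2, 4), Add(-4, Add(2, 4))), -75), 2) = Pow(Add(Mul(6, Add(-4, 6)), -75), 2) = Pow(Add(Mul(6, 2), -75), 2) = Pow(Add(12, -75), 2) = Pow(-63, 2) = 3969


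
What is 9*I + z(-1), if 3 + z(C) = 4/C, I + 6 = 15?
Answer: 74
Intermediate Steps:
I = 9 (I = -6 + 15 = 9)
z(C) = -3 + 4/C
9*I + z(-1) = 9*9 + (-3 + 4/(-1)) = 81 + (-3 + 4*(-1)) = 81 + (-3 - 4) = 81 - 7 = 74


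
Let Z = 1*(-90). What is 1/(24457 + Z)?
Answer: 1/24367 ≈ 4.1039e-5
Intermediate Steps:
Z = -90
1/(24457 + Z) = 1/(24457 - 90) = 1/24367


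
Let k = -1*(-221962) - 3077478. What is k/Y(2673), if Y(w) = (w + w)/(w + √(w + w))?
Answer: -1427758 - 1427758*√66/297 ≈ -1.4668e+6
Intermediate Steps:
k = -2855516 (k = 221962 - 3077478 = -2855516)
Y(w) = 2*w/(w + √2*√w) (Y(w) = (2*w)/(w + √(2*w)) = (2*w)/(w + √2*√w) = 2*w/(w + √2*√w))
k/Y(2673) = -(1427758 + 1427758*√66/297) = -2855516*(½ + √66/594) = -1427758 - 1427758*√66/297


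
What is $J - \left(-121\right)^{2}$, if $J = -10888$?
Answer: $-25529$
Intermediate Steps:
$J - \left(-121\right)^{2} = -10888 - \left(-121\right)^{2} = -10888 - 14641 = -25529$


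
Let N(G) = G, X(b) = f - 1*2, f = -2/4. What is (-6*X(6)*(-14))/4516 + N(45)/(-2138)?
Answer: -81525/1206901 ≈ -0.067549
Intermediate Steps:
f = -½ (f = -2*¼ = -½ ≈ -0.50000)
X(b) = -5/2 (X(b) = -½ - 1*2 = -½ - 2 = -5/2)
(-6*X(6)*(-14))/4516 + N(45)/(-2138) = (-6*(-5/2)*(-14))/4516 + 45/(-2138) = (15*(-14))*(1/4516) + 45*(-1/2138) = -210*1/4516 - 45/2138 = -105/2258 - 45/2138 = -81525/1206901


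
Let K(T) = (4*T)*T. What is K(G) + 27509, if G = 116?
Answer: 81333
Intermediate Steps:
K(T) = 4*T²
K(G) + 27509 = 4*116² + 27509 = 4*13456 + 27509 = 53824 + 27509 = 81333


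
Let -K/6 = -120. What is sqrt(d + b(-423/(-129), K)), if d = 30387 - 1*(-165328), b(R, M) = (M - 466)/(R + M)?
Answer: sqrt(189310018503837)/31101 ≈ 442.40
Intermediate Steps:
K = 720 (K = -6*(-120) = 720)
b(R, M) = (-466 + M)/(M + R)
d = 195715 (d = 30387 + 165328 = 195715)
sqrt(d + b(-423/(-129), K)) = sqrt(195715 + (-466 + 720)/(720 - 423/(-129))) = sqrt(195715 + 254/(720 - 423*(-1/129))) = sqrt(195715 + 254/(720 + 141/43)) = sqrt(195715 + 254/(31101/43)) = sqrt(195715 + (43/31101)*254) = sqrt(195715 + 10922/31101) = sqrt(6086943137/31101) = sqrt(189310018503837)/31101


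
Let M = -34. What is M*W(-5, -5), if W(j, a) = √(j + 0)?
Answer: -34*I*√5 ≈ -76.026*I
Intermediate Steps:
W(j, a) = √j
M*W(-5, -5) = -34*I*√5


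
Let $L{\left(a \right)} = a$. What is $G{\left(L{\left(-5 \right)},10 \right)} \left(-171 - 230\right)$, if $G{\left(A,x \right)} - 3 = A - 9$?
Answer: $4411$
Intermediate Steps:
$G{\left(A,x \right)} = -6 + A$ ($G{\left(A,x \right)} = 3 + \left(A - 9\right) = 3 + \left(-9 + A\right) = -6 + A$)
$G{\left(L{\left(-5 \right)},10 \right)} \left(-171 - 230\right) = \left(-6 - 5\right) \left(-171 - 230\right) = \left(-11\right) \left(-401\right) = 4411$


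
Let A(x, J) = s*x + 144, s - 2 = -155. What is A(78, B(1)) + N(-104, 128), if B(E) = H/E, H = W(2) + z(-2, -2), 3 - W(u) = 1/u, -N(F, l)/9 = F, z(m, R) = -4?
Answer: -10854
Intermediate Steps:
s = -153 (s = 2 - 155 = -153)
N(F, l) = -9*F
W(u) = 3 - 1/u
H = -3/2 (H = (3 - 1/2) - 4 = (3 - 1*½) - 4 = (3 - ½) - 4 = 5/2 - 4 = -3/2 ≈ -1.5000)
B(E) = -3/(2*E)
A(x, J) = 144 - 153*x (A(x, J) = -153*x + 144 = 144 - 153*x)
A(78, B(1)) + N(-104, 128) = (144 - 153*78) - 9*(-104) = (144 - 11934) + 936 = -11790 + 936 = -10854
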